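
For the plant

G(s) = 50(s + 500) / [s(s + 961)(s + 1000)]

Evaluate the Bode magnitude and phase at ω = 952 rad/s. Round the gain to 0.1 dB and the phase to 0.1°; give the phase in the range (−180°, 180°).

-90.4 dB, -116.0°

At s = jω = j952:
zero (s+500): 500 + j952 → |·| = √(500²+952²) = √1156304 ≈ 1075.3, ∠ = arctan(952/500) ≈ 62.29°
pole (s+961): 961 + j952 → |·| = √(961²+952²) = √1829825 ≈ 1352.7, ∠ = arctan(952/961) ≈ 44.73°
pole (s+1000): 1000 + j952 → |·| = √(1000²+952²) = √1906304 ≈ 1380.7, ∠ = arctan(952/1000) ≈ 43.59°
pole at origin: |s| = 952, ∠ = 90.00° (in denominator)
|G| = 50 · 1075.3 / 1.778e+09 ≈ 3.0239e-05
Gain = 20 log₁₀(3.0239e-05) ≈ -90.39 dB
∠G = 62.29° − 178.32° = -116.03°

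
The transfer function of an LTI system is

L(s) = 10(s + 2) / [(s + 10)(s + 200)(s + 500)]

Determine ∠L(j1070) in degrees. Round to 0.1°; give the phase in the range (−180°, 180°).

At s = jω = j1070:
zero (s+2): 2 + j1070 → |·| = √(2²+1070²) = √1144904 ≈ 1070, ∠ = arctan(1070/2) ≈ 89.89°
pole (s+10): 10 + j1070 → |·| = √(10²+1070²) = √1145000 ≈ 1070, ∠ = arctan(1070/10) ≈ 89.46°
pole (s+200): 200 + j1070 → |·| = √(200²+1070²) = √1184900 ≈ 1088.5, ∠ = arctan(1070/200) ≈ 79.41°
pole (s+500): 500 + j1070 → |·| = √(500²+1070²) = √1394900 ≈ 1181.1, ∠ = arctan(1070/500) ≈ 64.95°
∠L = 89.89° − 233.82° = -143.93°

-143.9°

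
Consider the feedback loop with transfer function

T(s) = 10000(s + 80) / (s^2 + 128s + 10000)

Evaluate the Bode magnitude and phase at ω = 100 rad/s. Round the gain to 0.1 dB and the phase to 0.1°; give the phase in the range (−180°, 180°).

40.0 dB, -38.7°

At s = jω = j100:
zero (s+80): 80 + j100 → |·| = √(80²+100²) = √16400 ≈ 128.06, ∠ = arctan(100/80) ≈ 51.34°
quadratic: (j100)² + 128·j100 + 10000 = 0 + j12800 → |·| ≈ 12800, ∠ ≈ 90.00°
|T| = 10000 · 128.06 / 12800 ≈ 100.05
Gain = 20 log₁₀(100.05) ≈ 40.00 dB
∠T = 51.34° − 90.00° = -38.66°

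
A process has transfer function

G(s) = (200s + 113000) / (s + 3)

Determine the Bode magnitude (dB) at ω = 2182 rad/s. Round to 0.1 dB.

Substitute s = j2182:
Numerator: 200(j2182) + 113000 = 113000 + j436400
Denominator: (j2182) + 3 = 3 + j2182
|N| = √(113000² + 436400²) ≈ 4.5079e+05, ∠N ≈ 75.48°
|D| = √(3² + 2182²) ≈ 2182, ∠D ≈ 89.92°
|G| = 4.5079e+05 / 2182 ≈ 206.59
Gain = 20 log₁₀(206.59) ≈ 46.30 dB

46.3 dB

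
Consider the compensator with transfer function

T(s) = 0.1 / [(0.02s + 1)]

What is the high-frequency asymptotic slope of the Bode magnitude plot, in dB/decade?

-20 dB/decade

Each pole contributes −20 dB/decade at high frequency; each zero contributes +20 dB/decade.
Net: 0 zero(s) − 1 pole(s) → -20 dB/decade.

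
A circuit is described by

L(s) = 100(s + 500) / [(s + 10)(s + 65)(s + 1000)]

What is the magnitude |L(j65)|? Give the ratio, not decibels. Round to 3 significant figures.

0.00832

At s = jω = j65:
zero (s+500): 500 + j65 → |·| = √(500²+65²) = √254225 ≈ 504.21, ∠ = arctan(65/500) ≈ 7.41°
pole (s+10): 10 + j65 → |·| = √(10²+65²) = √4325 ≈ 65.765, ∠ = arctan(65/10) ≈ 81.25°
pole (s+65): 65 + j65 → |·| = √(65²+65²) = √8450 ≈ 91.924, ∠ = arctan(65/65) ≈ 45.00°
pole (s+1000): 1000 + j65 → |·| = √(1000²+65²) = √1004225 ≈ 1002.1, ∠ = arctan(65/1000) ≈ 3.72°
|L| = 100 · 504.21 / 6.0581e+06 ≈ 0.0083229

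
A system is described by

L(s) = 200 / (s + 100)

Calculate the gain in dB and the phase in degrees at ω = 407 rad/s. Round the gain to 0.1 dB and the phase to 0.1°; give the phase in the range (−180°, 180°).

-6.4 dB, -76.2°

At s = jω = j407:
pole (s+100): 100 + j407 → |·| = √(100²+407²) = √175649 ≈ 419.1, ∠ = arctan(407/100) ≈ 76.20°
|L| = 200 / 419.1 ≈ 0.47721
Gain = 20 log₁₀(0.47721) ≈ -6.43 dB
∠L = 0.00° − 76.20° = -76.20°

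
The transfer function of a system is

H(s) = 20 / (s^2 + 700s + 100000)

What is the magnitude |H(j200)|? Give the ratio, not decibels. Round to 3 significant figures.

0.000131

Substitute s = j200:
Numerator: 20 = 20 + j0
Denominator: (j200)^2 + 700(j200) + 100000 = 60000 + j140000
|N| = √(20² + 0²) ≈ 20, ∠N ≈ 0.00°
|D| = √(60000² + 140000²) ≈ 1.5232e+05, ∠D ≈ 66.80°
|H| = 20 / 1.5232e+05 ≈ 0.0001313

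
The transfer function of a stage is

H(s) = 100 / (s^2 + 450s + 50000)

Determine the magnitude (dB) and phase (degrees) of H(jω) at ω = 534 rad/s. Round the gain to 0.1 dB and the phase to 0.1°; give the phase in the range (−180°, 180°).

Substitute s = j534:
Numerator: 100 = 100 + j0
Denominator: (j534)^2 + 450(j534) + 50000 = -235156 + j240300
|N| = √(100² + 0²) ≈ 100, ∠N ≈ 0.00°
|D| = √(235156² + 240300²) ≈ 3.3622e+05, ∠D ≈ 134.38°
|H| = 100 / 3.3622e+05 ≈ 0.00029742
Gain = 20 log₁₀(0.00029742) ≈ -70.53 dB
∠H = 0.00° − 134.38° = -134.38°

-70.5 dB, -134.4°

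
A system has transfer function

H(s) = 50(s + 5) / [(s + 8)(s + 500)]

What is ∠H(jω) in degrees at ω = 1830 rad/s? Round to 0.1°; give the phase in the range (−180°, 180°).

At s = jω = j1830:
zero (s+5): 5 + j1830 → |·| = √(5²+1830²) = √3348925 ≈ 1830, ∠ = arctan(1830/5) ≈ 89.84°
pole (s+8): 8 + j1830 → |·| = √(8²+1830²) = √3348964 ≈ 1830, ∠ = arctan(1830/8) ≈ 89.75°
pole (s+500): 500 + j1830 → |·| = √(500²+1830²) = √3598900 ≈ 1897.1, ∠ = arctan(1830/500) ≈ 74.72°
∠H = 89.84° − 164.47° = -74.63°

-74.6°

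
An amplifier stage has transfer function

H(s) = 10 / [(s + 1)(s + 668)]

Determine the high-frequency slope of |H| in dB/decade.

Each pole contributes −20 dB/decade at high frequency; each zero contributes +20 dB/decade.
Net: 0 zero(s) − 2 pole(s) → -40 dB/decade.

-40 dB/decade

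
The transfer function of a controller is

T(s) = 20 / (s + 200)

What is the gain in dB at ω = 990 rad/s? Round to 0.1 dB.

Substitute s = j990:
Numerator: 20 = 20 + j0
Denominator: (j990) + 200 = 200 + j990
|N| = √(20² + 0²) ≈ 20, ∠N ≈ 0.00°
|D| = √(200² + 990²) ≈ 1010, ∠D ≈ 78.58°
|T| = 20 / 1010 ≈ 0.019802
Gain = 20 log₁₀(0.019802) ≈ -34.07 dB

-34.1 dB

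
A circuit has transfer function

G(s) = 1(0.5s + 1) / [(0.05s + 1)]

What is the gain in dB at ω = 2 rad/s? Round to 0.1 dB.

At ω = 2 rad/s:
zero (1 + j2·0.5) = 1 + j1 → |·| ≈ 1.4142, ∠ ≈ 45.00°
pole (1 + j2·0.05) = 1 + j0.1 → |·| ≈ 1.005, ∠ ≈ 5.71°
|G| = 1 · 1.4142 / (1.005) ≈ 1.4072
Gain = 20 log₁₀(1.4072) ≈ 2.97 dB

3.0 dB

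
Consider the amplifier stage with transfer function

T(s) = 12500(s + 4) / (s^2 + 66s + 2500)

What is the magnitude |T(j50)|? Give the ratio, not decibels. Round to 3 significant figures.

At s = jω = j50:
zero (s+4): 4 + j50 → |·| = √(4²+50²) = √2516 ≈ 50.16, ∠ = arctan(50/4) ≈ 85.43°
quadratic: (j50)² + 66·j50 + 2500 = 0 + j3300 → |·| ≈ 3300, ∠ ≈ 90.00°
|T| = 12500 · 50.16 / 3300 ≈ 190

190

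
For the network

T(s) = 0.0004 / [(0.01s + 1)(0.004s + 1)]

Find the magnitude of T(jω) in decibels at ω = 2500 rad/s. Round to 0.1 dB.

-116.0 dB

At ω = 2500 rad/s:
pole (1 + j2500·0.01) = 1 + j25 → |·| ≈ 25.02, ∠ ≈ 87.71°
pole (1 + j2500·0.004) = 1 + j10 → |·| ≈ 10.05, ∠ ≈ 84.29°
|T| = 0.0004 · 1 / (25.02 · 10.05) ≈ 1.5908e-06
Gain = 20 log₁₀(1.5908e-06) ≈ -115.97 dB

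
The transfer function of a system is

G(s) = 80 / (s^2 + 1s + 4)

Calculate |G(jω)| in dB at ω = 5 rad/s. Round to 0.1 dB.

At s = jω = j5:
quadratic: (j5)² + 1·j5 + 4 = -21 + j5 → |·| ≈ 21.587, ∠ ≈ 166.61°
|G| = 80 / 21.587 ≈ 3.7059
Gain = 20 log₁₀(3.7059) ≈ 11.38 dB

11.4 dB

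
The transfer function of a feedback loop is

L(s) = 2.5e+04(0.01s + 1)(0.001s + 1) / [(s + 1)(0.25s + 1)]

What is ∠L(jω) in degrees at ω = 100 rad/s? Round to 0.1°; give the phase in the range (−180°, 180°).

At ω = 100 rad/s:
zero (1 + j100·0.01) = 1 + j1 → |·| ≈ 1.4142, ∠ ≈ 45.00°
zero (1 + j100·0.001) = 1 + j0.1 → |·| ≈ 1.005, ∠ ≈ 5.71°
pole (1 + j100·1) = 1 + j100 → |·| ≈ 100, ∠ ≈ 89.43°
pole (1 + j100·0.25) = 1 + j25 → |·| ≈ 25.02, ∠ ≈ 87.71°
∠L = (45.00° + 5.71°) − (89.43° + 87.71°) = -126.43°

-126.4°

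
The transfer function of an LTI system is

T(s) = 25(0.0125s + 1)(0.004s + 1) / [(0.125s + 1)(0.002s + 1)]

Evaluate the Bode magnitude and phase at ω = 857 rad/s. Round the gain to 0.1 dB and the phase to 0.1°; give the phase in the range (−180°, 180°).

13.1 dB, 9.2°

At ω = 857 rad/s:
zero (1 + j857·0.0125) = 1 + j10.7125 → |·| ≈ 10.759, ∠ ≈ 84.67°
zero (1 + j857·0.004) = 1 + j3.428 → |·| ≈ 3.5709, ∠ ≈ 73.74°
pole (1 + j857·0.125) = 1 + j107.125 → |·| ≈ 107.13, ∠ ≈ 89.47°
pole (1 + j857·0.002) = 1 + j1.714 → |·| ≈ 1.9844, ∠ ≈ 59.74°
|T| = 25 · 10.759 · 3.5709 / (107.13 · 1.9844) ≈ 4.518
Gain = 20 log₁₀(4.518) ≈ 13.10 dB
∠T = (84.67° + 73.74°) − (89.47° + 59.74°) = 9.20°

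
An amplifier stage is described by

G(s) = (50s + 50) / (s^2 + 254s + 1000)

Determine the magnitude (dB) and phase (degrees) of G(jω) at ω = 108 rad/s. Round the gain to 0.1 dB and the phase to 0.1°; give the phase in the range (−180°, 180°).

-14.7 dB, -21.8°

Substitute s = j108:
Numerator: 50(j108) + 50 = 50 + j5400
Denominator: (j108)^2 + 254(j108) + 1000 = -10664 + j27432
|N| = √(50² + 5400²) ≈ 5400.2, ∠N ≈ 89.47°
|D| = √(10664² + 27432²) ≈ 29432, ∠D ≈ 111.24°
|G| = 5400.2 / 29432 ≈ 0.18348
Gain = 20 log₁₀(0.18348) ≈ -14.73 dB
∠G = 89.47° − 111.24° = -21.77°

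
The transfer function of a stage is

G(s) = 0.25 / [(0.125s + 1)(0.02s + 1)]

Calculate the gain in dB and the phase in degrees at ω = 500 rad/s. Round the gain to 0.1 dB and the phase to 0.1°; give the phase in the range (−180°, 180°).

-68.0 dB, -173.4°

At ω = 500 rad/s:
pole (1 + j500·0.125) = 1 + j62.5 → |·| ≈ 62.508, ∠ ≈ 89.08°
pole (1 + j500·0.02) = 1 + j10 → |·| ≈ 10.05, ∠ ≈ 84.29°
|G| = 0.25 · 1 / (62.508 · 10.05) ≈ 0.00039796
Gain = 20 log₁₀(0.00039796) ≈ -68.00 dB
∠G = (0°) − (89.08° + 84.29°) = -173.37°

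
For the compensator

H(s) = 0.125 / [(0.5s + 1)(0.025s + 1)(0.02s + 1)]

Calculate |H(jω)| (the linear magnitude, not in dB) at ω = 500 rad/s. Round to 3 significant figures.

At ω = 500 rad/s:
pole (1 + j500·0.5) = 1 + j250 → |·| ≈ 250, ∠ ≈ 89.77°
pole (1 + j500·0.025) = 1 + j12.5 → |·| ≈ 12.54, ∠ ≈ 85.43°
pole (1 + j500·0.02) = 1 + j10 → |·| ≈ 10.05, ∠ ≈ 84.29°
|H| = 0.125 · 1 / (250 · 12.54 · 10.05) ≈ 3.9674e-06

3.97e-06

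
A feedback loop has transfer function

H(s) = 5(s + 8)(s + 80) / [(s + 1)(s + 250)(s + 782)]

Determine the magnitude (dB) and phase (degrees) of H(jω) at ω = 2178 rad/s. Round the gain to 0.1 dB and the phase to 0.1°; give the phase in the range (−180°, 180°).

-53.4 dB, -66.0°

At s = jω = j2178:
zero (s+8): 8 + j2178 → |·| = √(8²+2178²) = √4743748 ≈ 2178, ∠ = arctan(2178/8) ≈ 89.79°
zero (s+80): 80 + j2178 → |·| = √(80²+2178²) = √4750084 ≈ 2179.5, ∠ = arctan(2178/80) ≈ 87.90°
pole (s+1): 1 + j2178 → |·| = √(1²+2178²) = √4743685 ≈ 2178, ∠ = arctan(2178/1) ≈ 89.97°
pole (s+250): 250 + j2178 → |·| = √(250²+2178²) = √4806184 ≈ 2192.3, ∠ = arctan(2178/250) ≈ 83.45°
pole (s+782): 782 + j2178 → |·| = √(782²+2178²) = √5355208 ≈ 2314.1, ∠ = arctan(2178/782) ≈ 70.25°
|H| = 5 · 4.747e+06 / 1.1049e+10 ≈ 0.0021482
Gain = 20 log₁₀(0.0021482) ≈ -53.36 dB
∠H = 177.69° − 243.67° = -65.98°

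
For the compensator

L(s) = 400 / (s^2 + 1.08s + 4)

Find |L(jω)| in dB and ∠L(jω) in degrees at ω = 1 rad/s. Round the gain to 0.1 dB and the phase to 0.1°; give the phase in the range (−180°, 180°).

42.0 dB, -19.8°

At s = jω = j1:
quadratic: (j1)² + 1.08·j1 + 4 = 3 + j1.08 → |·| ≈ 3.1885, ∠ ≈ 19.80°
|L| = 400 / 3.1885 ≈ 125.45
Gain = 20 log₁₀(125.45) ≈ 41.97 dB
∠L = 0.00° − 19.80° = -19.80°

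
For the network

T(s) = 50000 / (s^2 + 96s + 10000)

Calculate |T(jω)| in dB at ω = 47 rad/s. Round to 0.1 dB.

14.9 dB

At s = jω = j47:
quadratic: (j47)² + 96·j47 + 10000 = 7791 + j4512 → |·| ≈ 9003.2, ∠ ≈ 30.08°
|T| = 50000 / 9003.2 ≈ 5.5536
Gain = 20 log₁₀(5.5536) ≈ 14.89 dB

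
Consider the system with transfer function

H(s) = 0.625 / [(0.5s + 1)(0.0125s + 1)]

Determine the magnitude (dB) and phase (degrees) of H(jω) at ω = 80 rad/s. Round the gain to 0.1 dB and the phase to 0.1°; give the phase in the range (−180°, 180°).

-39.1 dB, -133.6°

At ω = 80 rad/s:
pole (1 + j80·0.5) = 1 + j40 → |·| ≈ 40.012, ∠ ≈ 88.57°
pole (1 + j80·0.0125) = 1 + j1 → |·| ≈ 1.4142, ∠ ≈ 45.00°
|H| = 0.625 · 1 / (40.012 · 1.4142) ≈ 0.011045
Gain = 20 log₁₀(0.011045) ≈ -39.14 dB
∠H = (0°) − (88.57° + 45.00°) = -133.57°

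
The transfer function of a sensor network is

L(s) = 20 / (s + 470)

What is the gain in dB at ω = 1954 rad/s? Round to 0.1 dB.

-40.0 dB

Substitute s = j1954:
Numerator: 20 = 20 + j0
Denominator: (j1954) + 470 = 470 + j1954
|N| = √(20² + 0²) ≈ 20, ∠N ≈ 0.00°
|D| = √(470² + 1954²) ≈ 2009.7, ∠D ≈ 76.48°
|L| = 20 / 2009.7 ≈ 0.0099517
Gain = 20 log₁₀(0.0099517) ≈ -40.04 dB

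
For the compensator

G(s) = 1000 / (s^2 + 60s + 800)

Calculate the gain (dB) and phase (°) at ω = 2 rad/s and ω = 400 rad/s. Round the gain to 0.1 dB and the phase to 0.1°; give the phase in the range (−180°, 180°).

Substitute s = j2:
Numerator: 1000 = 1000 + j0
Denominator: (j2)^2 + 60(j2) + 800 = 796 + j120
|N| = √(1000² + 0²) ≈ 1000, ∠N ≈ 0.00°
|D| = √(796² + 120²) ≈ 804.99, ∠D ≈ 8.57°
|G| = 1000 / 804.99 ≈ 1.2423
Gain = 20 log₁₀(1.2423) ≈ 1.88 dB
∠G = 0.00° − 8.57° = -8.57°

Substitute s = j400:
Numerator: 1000 = 1000 + j0
Denominator: (j400)^2 + 60(j400) + 800 = -159200 + j24000
|N| = √(1000² + 0²) ≈ 1000, ∠N ≈ 0.00°
|D| = √(159200² + 24000²) ≈ 1.61e+05, ∠D ≈ 171.43°
|G| = 1000 / 1.61e+05 ≈ 0.0062112
Gain = 20 log₁₀(0.0062112) ≈ -44.14 dB
∠G = 0.00° − 171.43° = -171.43°

ω = 2: 1.9 dB, -8.6°; ω = 400: -44.1 dB, -171.4°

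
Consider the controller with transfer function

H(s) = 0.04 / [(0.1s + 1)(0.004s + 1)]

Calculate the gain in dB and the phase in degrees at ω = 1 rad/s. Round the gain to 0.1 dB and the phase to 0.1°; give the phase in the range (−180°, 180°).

-28.0 dB, -5.9°

At ω = 1 rad/s:
pole (1 + j1·0.1) = 1 + j0.1 → |·| ≈ 1.005, ∠ ≈ 5.71°
pole (1 + j1·0.004) = 1 + j0.004 → |·| ≈ 1, ∠ ≈ 0.23°
|H| = 0.04 · 1 / (1.005 · 1) ≈ 0.039801
Gain = 20 log₁₀(0.039801) ≈ -28.00 dB
∠H = (0°) − (5.71° + 0.23°) = -5.94°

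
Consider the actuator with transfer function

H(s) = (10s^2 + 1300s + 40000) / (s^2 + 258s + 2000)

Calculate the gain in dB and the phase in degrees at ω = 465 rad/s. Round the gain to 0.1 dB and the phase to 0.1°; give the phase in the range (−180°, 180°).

19.1 dB, 13.4°

Substitute s = j465:
Numerator: 10(j465)^2 + 1300(j465) + 40000 = -2122250 + j604500
Denominator: (j465)^2 + 258(j465) + 2000 = -214225 + j119970
|N| = √(2122250² + 604500²) ≈ 2.2067e+06, ∠N ≈ 164.10°
|D| = √(214225² + 119970²) ≈ 2.4553e+05, ∠D ≈ 150.75°
|H| = 2.2067e+06 / 2.4553e+05 ≈ 8.9875
Gain = 20 log₁₀(8.9875) ≈ 19.07 dB
∠H = 164.10° − 150.75° = 13.35°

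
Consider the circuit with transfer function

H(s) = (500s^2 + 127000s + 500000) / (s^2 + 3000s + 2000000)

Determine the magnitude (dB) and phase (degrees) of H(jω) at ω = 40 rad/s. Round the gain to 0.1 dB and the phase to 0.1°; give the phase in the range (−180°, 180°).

Substitute s = j40:
Numerator: 500(j40)^2 + 127000(j40) + 500000 = -300000 + j5080000
Denominator: (j40)^2 + 3000(j40) + 2000000 = 1998400 + j120000
|N| = √(300000² + 5080000²) ≈ 5.0889e+06, ∠N ≈ 93.38°
|D| = √(1998400² + 120000²) ≈ 2.002e+06, ∠D ≈ 3.44°
|H| = 5.0889e+06 / 2.002e+06 ≈ 2.5419
Gain = 20 log₁₀(2.5419) ≈ 8.10 dB
∠H = 93.38° − 3.44° = 89.94°

8.1 dB, 89.9°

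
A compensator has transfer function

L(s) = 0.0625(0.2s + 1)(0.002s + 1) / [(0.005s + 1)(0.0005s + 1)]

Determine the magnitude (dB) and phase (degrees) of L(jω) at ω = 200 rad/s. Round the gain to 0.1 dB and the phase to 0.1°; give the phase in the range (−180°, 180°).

At ω = 200 rad/s:
zero (1 + j200·0.2) = 1 + j40 → |·| ≈ 40.012, ∠ ≈ 88.57°
zero (1 + j200·0.002) = 1 + j0.4 → |·| ≈ 1.077, ∠ ≈ 21.80°
pole (1 + j200·0.005) = 1 + j1 → |·| ≈ 1.4142, ∠ ≈ 45.00°
pole (1 + j200·0.0005) = 1 + j0.1 → |·| ≈ 1.005, ∠ ≈ 5.71°
|L| = 0.0625 · 40.012 · 1.077 / (1.4142 · 1.005) ≈ 1.895
Gain = 20 log₁₀(1.895) ≈ 5.55 dB
∠L = (88.57° + 21.80°) − (45.00° + 5.71°) = 59.66°

5.6 dB, 59.7°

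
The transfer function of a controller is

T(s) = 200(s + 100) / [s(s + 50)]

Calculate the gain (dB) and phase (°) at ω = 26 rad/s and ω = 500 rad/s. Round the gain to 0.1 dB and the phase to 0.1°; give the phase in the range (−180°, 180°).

ω = 26: 23.0 dB, -102.9°; ω = 500: -7.8 dB, -95.6°

At s = jω = j26:
zero (s+100): 100 + j26 → |·| = √(100²+26²) = √10676 ≈ 103.32, ∠ = arctan(26/100) ≈ 14.57°
pole (s+50): 50 + j26 → |·| = √(50²+26²) = √3176 ≈ 56.356, ∠ = arctan(26/50) ≈ 27.47°
pole at origin: |s| = 26, ∠ = 90.00° (in denominator)
|T| = 200 · 103.32 / 1465.3 ≈ 14.102
Gain = 20 log₁₀(14.102) ≈ 22.99 dB
∠T = 14.57° − 117.47° = -102.90°

At s = jω = j500:
zero (s+100): 100 + j500 → |·| = √(100²+500²) = √260000 ≈ 509.9, ∠ = arctan(500/100) ≈ 78.69°
pole (s+50): 50 + j500 → |·| = √(50²+500²) = √252500 ≈ 502.49, ∠ = arctan(500/50) ≈ 84.29°
pole at origin: |s| = 500, ∠ = 90.00° (in denominator)
|T| = 200 · 509.9 / 2.5124e+05 ≈ 0.40591
Gain = 20 log₁₀(0.40591) ≈ -7.83 dB
∠T = 78.69° − 174.29° = -95.60°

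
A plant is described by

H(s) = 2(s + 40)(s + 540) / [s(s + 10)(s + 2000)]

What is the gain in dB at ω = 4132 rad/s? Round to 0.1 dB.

At s = jω = j4132:
zero (s+40): 40 + j4132 → |·| = √(40²+4132²) = √17075024 ≈ 4132.2, ∠ = arctan(4132/40) ≈ 89.45°
zero (s+540): 540 + j4132 → |·| = √(540²+4132²) = √17365024 ≈ 4167.1, ∠ = arctan(4132/540) ≈ 82.55°
pole (s+10): 10 + j4132 → |·| = √(10²+4132²) = √17073524 ≈ 4132, ∠ = arctan(4132/10) ≈ 89.86°
pole (s+2000): 2000 + j4132 → |·| = √(2000²+4132²) = √21073424 ≈ 4590.6, ∠ = arctan(4132/2000) ≈ 64.17°
pole at origin: |s| = 4132, ∠ = 90.00° (in denominator)
|H| = 2 · 1.7219e+07 / 7.8377e+10 ≈ 0.00043939
Gain = 20 log₁₀(0.00043939) ≈ -67.14 dB

-67.1 dB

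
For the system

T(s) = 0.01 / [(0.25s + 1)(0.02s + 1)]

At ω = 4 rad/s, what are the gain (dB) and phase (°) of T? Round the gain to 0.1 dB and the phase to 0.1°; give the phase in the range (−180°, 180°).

-43.0 dB, -49.6°

At ω = 4 rad/s:
pole (1 + j4·0.25) = 1 + j1 → |·| ≈ 1.4142, ∠ ≈ 45.00°
pole (1 + j4·0.02) = 1 + j0.08 → |·| ≈ 1.0032, ∠ ≈ 4.57°
|T| = 0.01 · 1 / (1.4142 · 1.0032) ≈ 0.0070486
Gain = 20 log₁₀(0.0070486) ≈ -43.04 dB
∠T = (0°) − (45.00° + 4.57°) = -49.57°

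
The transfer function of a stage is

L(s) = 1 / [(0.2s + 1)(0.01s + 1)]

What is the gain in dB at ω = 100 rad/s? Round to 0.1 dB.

At ω = 100 rad/s:
pole (1 + j100·0.2) = 1 + j20 → |·| ≈ 20.025, ∠ ≈ 87.14°
pole (1 + j100·0.01) = 1 + j1 → |·| ≈ 1.4142, ∠ ≈ 45.00°
|L| = 1 · 1 / (20.025 · 1.4142) ≈ 0.035312
Gain = 20 log₁₀(0.035312) ≈ -29.04 dB

-29.0 dB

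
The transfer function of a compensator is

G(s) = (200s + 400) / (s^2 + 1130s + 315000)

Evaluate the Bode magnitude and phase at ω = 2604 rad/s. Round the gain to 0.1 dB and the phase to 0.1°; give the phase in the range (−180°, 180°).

-22.7 dB, -65.6°

Substitute s = j2604:
Numerator: 200(j2604) + 400 = 400 + j520800
Denominator: (j2604)^2 + 1130(j2604) + 315000 = -6465816 + j2942520
|N| = √(400² + 520800²) ≈ 5.208e+05, ∠N ≈ 89.96°
|D| = √(6465816² + 2942520²) ≈ 7.1039e+06, ∠D ≈ 155.53°
|G| = 5.208e+05 / 7.1039e+06 ≈ 0.073312
Gain = 20 log₁₀(0.073312) ≈ -22.70 dB
∠G = 89.96° − 155.53° = -65.57°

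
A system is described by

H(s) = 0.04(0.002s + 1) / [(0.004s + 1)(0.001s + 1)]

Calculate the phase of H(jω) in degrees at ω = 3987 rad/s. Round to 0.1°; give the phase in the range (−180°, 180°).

-79.5°

At ω = 3987 rad/s:
zero (1 + j3987·0.002) = 1 + j7.974 → |·| ≈ 8.0365, ∠ ≈ 82.85°
pole (1 + j3987·0.004) = 1 + j15.948 → |·| ≈ 15.979, ∠ ≈ 86.41°
pole (1 + j3987·0.001) = 1 + j3.987 → |·| ≈ 4.1105, ∠ ≈ 75.92°
∠H = (82.85°) − (86.41° + 75.92°) = -79.48°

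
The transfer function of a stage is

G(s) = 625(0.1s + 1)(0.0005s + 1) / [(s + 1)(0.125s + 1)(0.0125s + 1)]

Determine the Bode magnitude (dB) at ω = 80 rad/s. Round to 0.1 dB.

At ω = 80 rad/s:
zero (1 + j80·0.1) = 1 + j8 → |·| ≈ 8.0623, ∠ ≈ 82.87°
zero (1 + j80·0.0005) = 1 + j0.04 → |·| ≈ 1.0008, ∠ ≈ 2.29°
pole (1 + j80·1) = 1 + j80 → |·| ≈ 80.006, ∠ ≈ 89.28°
pole (1 + j80·0.125) = 1 + j10 → |·| ≈ 10.05, ∠ ≈ 84.29°
pole (1 + j80·0.0125) = 1 + j1 → |·| ≈ 1.4142, ∠ ≈ 45.00°
|G| = 625 · 8.0623 · 1.0008 / (80.006 · 10.05 · 1.4142) ≈ 4.4349
Gain = 20 log₁₀(4.4349) ≈ 12.94 dB

12.9 dB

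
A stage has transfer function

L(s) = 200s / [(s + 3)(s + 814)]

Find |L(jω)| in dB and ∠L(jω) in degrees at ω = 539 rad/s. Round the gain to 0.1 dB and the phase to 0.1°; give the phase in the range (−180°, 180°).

-13.8 dB, -33.2°

At s = jω = j539:
zero at origin: s = j539 → |·| = 539, ∠ = 90.00°
pole (s+3): 3 + j539 → |·| = √(3²+539²) = √290530 ≈ 539.01, ∠ = arctan(539/3) ≈ 89.68°
pole (s+814): 814 + j539 → |·| = √(814²+539²) = √953117 ≈ 976.28, ∠ = arctan(539/814) ≈ 33.51°
|L| = 200 · 539 / 5.2622e+05 ≈ 0.20486
Gain = 20 log₁₀(0.20486) ≈ -13.77 dB
∠L = 90.00° − 123.19° = -33.19°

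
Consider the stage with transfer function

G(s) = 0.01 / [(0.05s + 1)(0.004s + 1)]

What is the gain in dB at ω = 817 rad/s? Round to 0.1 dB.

At ω = 817 rad/s:
pole (1 + j817·0.05) = 1 + j40.85 → |·| ≈ 40.862, ∠ ≈ 88.60°
pole (1 + j817·0.004) = 1 + j3.268 → |·| ≈ 3.4176, ∠ ≈ 72.99°
|G| = 0.01 · 1 / (40.862 · 3.4176) ≈ 7.1608e-05
Gain = 20 log₁₀(7.1608e-05) ≈ -82.90 dB

-82.9 dB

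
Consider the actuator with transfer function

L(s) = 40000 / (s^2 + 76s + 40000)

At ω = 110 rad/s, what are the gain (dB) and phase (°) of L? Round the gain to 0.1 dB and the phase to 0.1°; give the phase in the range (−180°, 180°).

At s = jω = j110:
quadratic: (j110)² + 76·j110 + 40000 = 27900 + j8360 → |·| ≈ 29126, ∠ ≈ 16.68°
|L| = 40000 / 29126 ≈ 1.3733
Gain = 20 log₁₀(1.3733) ≈ 2.76 dB
∠L = 0.00° − 16.68° = -16.68°

2.8 dB, -16.7°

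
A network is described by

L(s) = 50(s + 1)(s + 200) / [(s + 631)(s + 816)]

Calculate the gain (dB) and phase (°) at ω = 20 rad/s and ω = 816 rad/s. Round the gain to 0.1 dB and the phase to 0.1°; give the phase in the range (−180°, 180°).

At s = jω = j20:
zero (s+1): 1 + j20 → |·| = √(1²+20²) = √401 ≈ 20.025, ∠ = arctan(20/1) ≈ 87.14°
zero (s+200): 200 + j20 → |·| = √(200²+20²) = √40400 ≈ 201, ∠ = arctan(20/200) ≈ 5.71°
pole (s+631): 631 + j20 → |·| = √(631²+20²) = √398561 ≈ 631.32, ∠ = arctan(20/631) ≈ 1.82°
pole (s+816): 816 + j20 → |·| = √(816²+20²) = √666256 ≈ 816.25, ∠ = arctan(20/816) ≈ 1.40°
|L| = 50 · 4025 / 5.1531e+05 ≈ 0.39054
Gain = 20 log₁₀(0.39054) ≈ -8.17 dB
∠L = 92.85° − 3.22° = 89.63°

At s = jω = j816:
zero (s+1): 1 + j816 → |·| = √(1²+816²) = √665857 ≈ 816, ∠ = arctan(816/1) ≈ 89.93°
zero (s+200): 200 + j816 → |·| = √(200²+816²) = √705856 ≈ 840.15, ∠ = arctan(816/200) ≈ 76.23°
pole (s+631): 631 + j816 → |·| = √(631²+816²) = √1064017 ≈ 1031.5, ∠ = arctan(816/631) ≈ 52.29°
pole (s+816): 816 + j816 → |·| = √(816²+816²) = √1331712 ≈ 1154, ∠ = arctan(816/816) ≈ 45.00°
|L| = 50 · 6.8556e+05 / 1.1904e+06 ≈ 28.795
Gain = 20 log₁₀(28.795) ≈ 29.19 dB
∠L = 166.16° − 97.29° = 68.87°

ω = 20: -8.2 dB, 89.6°; ω = 816: 29.2 dB, 68.9°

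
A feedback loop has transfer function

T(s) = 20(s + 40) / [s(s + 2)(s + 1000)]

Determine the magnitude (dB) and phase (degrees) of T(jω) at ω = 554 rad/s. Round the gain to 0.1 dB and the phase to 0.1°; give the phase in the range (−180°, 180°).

-90.0 dB, -122.9°

At s = jω = j554:
zero (s+40): 40 + j554 → |·| = √(40²+554²) = √308516 ≈ 555.44, ∠ = arctan(554/40) ≈ 85.87°
pole (s+2): 2 + j554 → |·| = √(2²+554²) = √306920 ≈ 554, ∠ = arctan(554/2) ≈ 89.79°
pole (s+1000): 1000 + j554 → |·| = √(1000²+554²) = √1306916 ≈ 1143.2, ∠ = arctan(554/1000) ≈ 28.99°
pole at origin: |s| = 554, ∠ = 90.00° (in denominator)
|T| = 20 · 555.44 / 3.5087e+08 ≈ 3.1661e-05
Gain = 20 log₁₀(3.1661e-05) ≈ -89.99 dB
∠T = 85.87° − 208.78° = -122.91°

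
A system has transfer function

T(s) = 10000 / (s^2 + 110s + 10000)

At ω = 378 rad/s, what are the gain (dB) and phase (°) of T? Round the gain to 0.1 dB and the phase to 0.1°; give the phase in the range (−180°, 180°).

-22.9 dB, -162.6°

At s = jω = j378:
quadratic: (j378)² + 110·j378 + 10000 = -132884 + j41580 → |·| ≈ 1.3924e+05, ∠ ≈ 162.62°
|T| = 10000 / 1.3924e+05 ≈ 0.071818
Gain = 20 log₁₀(0.071818) ≈ -22.88 dB
∠T = 0.00° − 162.62° = -162.62°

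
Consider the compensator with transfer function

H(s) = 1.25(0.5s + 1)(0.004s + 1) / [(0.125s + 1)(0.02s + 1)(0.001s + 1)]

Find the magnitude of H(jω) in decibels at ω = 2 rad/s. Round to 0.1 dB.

4.7 dB

At ω = 2 rad/s:
zero (1 + j2·0.5) = 1 + j1 → |·| ≈ 1.4142, ∠ ≈ 45.00°
zero (1 + j2·0.004) = 1 + j0.008 → |·| ≈ 1, ∠ ≈ 0.46°
pole (1 + j2·0.125) = 1 + j0.25 → |·| ≈ 1.0308, ∠ ≈ 14.04°
pole (1 + j2·0.02) = 1 + j0.04 → |·| ≈ 1.0008, ∠ ≈ 2.29°
pole (1 + j2·0.001) = 1 + j0.002 → |·| ≈ 1, ∠ ≈ 0.11°
|H| = 1.25 · 1.4142 · 1 / (1.0308 · 1.0008 · 1) ≈ 1.7136
Gain = 20 log₁₀(1.7136) ≈ 4.68 dB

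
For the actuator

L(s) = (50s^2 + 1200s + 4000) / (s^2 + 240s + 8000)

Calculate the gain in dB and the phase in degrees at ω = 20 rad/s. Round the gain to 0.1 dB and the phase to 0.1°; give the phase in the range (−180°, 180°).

10.1 dB, 91.4°

Substitute s = j20:
Numerator: 50(j20)^2 + 1200(j20) + 4000 = -16000 + j24000
Denominator: (j20)^2 + 240(j20) + 8000 = 7600 + j4800
|N| = √(16000² + 24000²) ≈ 28844, ∠N ≈ 123.69°
|D| = √(7600² + 4800²) ≈ 8988.9, ∠D ≈ 32.28°
|L| = 28844 / 8988.9 ≈ 3.2088
Gain = 20 log₁₀(3.2088) ≈ 10.13 dB
∠L = 123.69° − 32.28° = 91.41°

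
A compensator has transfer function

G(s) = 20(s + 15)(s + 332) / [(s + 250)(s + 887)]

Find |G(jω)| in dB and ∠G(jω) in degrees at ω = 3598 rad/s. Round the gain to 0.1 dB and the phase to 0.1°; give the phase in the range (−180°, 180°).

25.8 dB, 12.3°

At s = jω = j3598:
zero (s+15): 15 + j3598 → |·| = √(15²+3598²) = √12945829 ≈ 3598, ∠ = arctan(3598/15) ≈ 89.76°
zero (s+332): 332 + j3598 → |·| = √(332²+3598²) = √13055828 ≈ 3613.3, ∠ = arctan(3598/332) ≈ 84.73°
pole (s+250): 250 + j3598 → |·| = √(250²+3598²) = √13008104 ≈ 3606.7, ∠ = arctan(3598/250) ≈ 86.03°
pole (s+887): 887 + j3598 → |·| = √(887²+3598²) = √13732373 ≈ 3705.7, ∠ = arctan(3598/887) ≈ 76.15°
|G| = 20 · 1.3001e+07 / 1.3365e+07 ≈ 19.455
Gain = 20 log₁₀(19.455) ≈ 25.78 dB
∠G = 174.49° − 162.18° = 12.31°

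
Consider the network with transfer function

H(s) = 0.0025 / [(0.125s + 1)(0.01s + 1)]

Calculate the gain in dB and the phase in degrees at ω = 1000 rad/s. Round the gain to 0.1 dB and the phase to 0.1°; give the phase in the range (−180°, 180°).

At ω = 1000 rad/s:
pole (1 + j1000·0.125) = 1 + j125 → |·| ≈ 125, ∠ ≈ 89.54°
pole (1 + j1000·0.01) = 1 + j10 → |·| ≈ 10.05, ∠ ≈ 84.29°
|H| = 0.0025 · 1 / (125 · 10.05) ≈ 1.99e-06
Gain = 20 log₁₀(1.99e-06) ≈ -114.02 dB
∠H = (0°) − (89.54° + 84.29°) = -173.83°

-114.0 dB, -173.8°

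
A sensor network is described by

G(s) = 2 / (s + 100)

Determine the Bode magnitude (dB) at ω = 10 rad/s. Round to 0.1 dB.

-34.0 dB

Substitute s = j10:
Numerator: 2 = 2 + j0
Denominator: (j10) + 100 = 100 + j10
|N| = √(2² + 0²) ≈ 2, ∠N ≈ 0.00°
|D| = √(100² + 10²) ≈ 100.5, ∠D ≈ 5.71°
|G| = 2 / 100.5 ≈ 0.0199
Gain = 20 log₁₀(0.0199) ≈ -34.02 dB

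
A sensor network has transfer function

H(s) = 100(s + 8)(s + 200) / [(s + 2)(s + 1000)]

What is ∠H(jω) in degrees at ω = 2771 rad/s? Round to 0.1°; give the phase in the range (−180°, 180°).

At s = jω = j2771:
zero (s+8): 8 + j2771 → |·| = √(8²+2771²) = √7678505 ≈ 2771, ∠ = arctan(2771/8) ≈ 89.83°
zero (s+200): 200 + j2771 → |·| = √(200²+2771²) = √7718441 ≈ 2778.2, ∠ = arctan(2771/200) ≈ 85.87°
pole (s+2): 2 + j2771 → |·| = √(2²+2771²) = √7678445 ≈ 2771, ∠ = arctan(2771/2) ≈ 89.96°
pole (s+1000): 1000 + j2771 → |·| = √(1000²+2771²) = √8678441 ≈ 2945.9, ∠ = arctan(2771/1000) ≈ 70.16°
∠H = 175.70° − 160.12° = 15.58°

15.6°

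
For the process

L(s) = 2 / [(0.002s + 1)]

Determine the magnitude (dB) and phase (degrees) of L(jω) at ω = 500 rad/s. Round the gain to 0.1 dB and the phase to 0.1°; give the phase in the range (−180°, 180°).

3.0 dB, -45.0°

At ω = 500 rad/s:
pole (1 + j500·0.002) = 1 + j1 → |·| ≈ 1.4142, ∠ ≈ 45.00°
|L| = 2 · 1 / (1.4142) ≈ 1.4142
Gain = 20 log₁₀(1.4142) ≈ 3.01 dB
∠L = (0°) − (45.00°) = -45.00°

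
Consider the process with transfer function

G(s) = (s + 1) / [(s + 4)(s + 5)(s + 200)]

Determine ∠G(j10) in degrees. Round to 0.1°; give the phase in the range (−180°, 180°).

At s = jω = j10:
zero (s+1): 1 + j10 → |·| = √(1²+10²) = √101 ≈ 10.05, ∠ = arctan(10/1) ≈ 84.29°
pole (s+4): 4 + j10 → |·| = √(4²+10²) = √116 ≈ 10.77, ∠ = arctan(10/4) ≈ 68.20°
pole (s+5): 5 + j10 → |·| = √(5²+10²) = √125 ≈ 11.18, ∠ = arctan(10/5) ≈ 63.43°
pole (s+200): 200 + j10 → |·| = √(200²+10²) = √40100 ≈ 200.25, ∠ = arctan(10/200) ≈ 2.86°
∠G = 84.29° − 134.49° = -50.20°

-50.2°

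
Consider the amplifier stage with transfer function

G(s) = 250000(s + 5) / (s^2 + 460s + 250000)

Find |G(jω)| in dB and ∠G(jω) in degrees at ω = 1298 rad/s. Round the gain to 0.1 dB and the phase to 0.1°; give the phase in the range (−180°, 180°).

46.4 dB, -67.6°

At s = jω = j1298:
zero (s+5): 5 + j1298 → |·| = √(5²+1298²) = √1684829 ≈ 1298, ∠ = arctan(1298/5) ≈ 89.78°
quadratic: (j1298)² + 460·j1298 + 250000 = -1434804 + j597080 → |·| ≈ 1.5541e+06, ∠ ≈ 157.41°
|G| = 250000 · 1298 / 1.5541e+06 ≈ 208.8
Gain = 20 log₁₀(208.8) ≈ 46.39 dB
∠G = 89.78° − 157.41° = -67.63°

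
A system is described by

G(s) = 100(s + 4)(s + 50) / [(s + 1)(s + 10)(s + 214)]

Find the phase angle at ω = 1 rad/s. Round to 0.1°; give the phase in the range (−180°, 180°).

-35.8°

At s = jω = j1:
zero (s+4): 4 + j1 → |·| = √(4²+1²) = √17 ≈ 4.1231, ∠ = arctan(1/4) ≈ 14.04°
zero (s+50): 50 + j1 → |·| = √(50²+1²) = √2501 ≈ 50.01, ∠ = arctan(1/50) ≈ 1.15°
pole (s+1): 1 + j1 → |·| = √(1²+1²) = √2 ≈ 1.4142, ∠ = arctan(1/1) ≈ 45.00°
pole (s+10): 10 + j1 → |·| = √(10²+1²) = √101 ≈ 10.05, ∠ = arctan(1/10) ≈ 5.71°
pole (s+214): 214 + j1 → |·| = √(214²+1²) = √45797 ≈ 214, ∠ = arctan(1/214) ≈ 0.27°
∠G = 15.19° − 50.98° = -35.79°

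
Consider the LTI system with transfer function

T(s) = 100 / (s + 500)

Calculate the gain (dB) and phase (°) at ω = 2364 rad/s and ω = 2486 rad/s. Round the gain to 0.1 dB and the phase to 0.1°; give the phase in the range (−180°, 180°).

ω = 2364: -27.7 dB, -78.1°; ω = 2486: -28.1 dB, -78.6°

Substitute s = j2364:
Numerator: 100 = 100 + j0
Denominator: (j2364) + 500 = 500 + j2364
|N| = √(100² + 0²) ≈ 100, ∠N ≈ 0.00°
|D| = √(500² + 2364²) ≈ 2416.3, ∠D ≈ 78.06°
|T| = 100 / 2416.3 ≈ 0.041386
Gain = 20 log₁₀(0.041386) ≈ -27.66 dB
∠T = 0.00° − 78.06° = -78.06°

Substitute s = j2486:
Numerator: 100 = 100 + j0
Denominator: (j2486) + 500 = 500 + j2486
|N| = √(100² + 0²) ≈ 100, ∠N ≈ 0.00°
|D| = √(500² + 2486²) ≈ 2535.8, ∠D ≈ 78.63°
|T| = 100 / 2535.8 ≈ 0.039435
Gain = 20 log₁₀(0.039435) ≈ -28.08 dB
∠T = 0.00° − 78.63° = -78.63°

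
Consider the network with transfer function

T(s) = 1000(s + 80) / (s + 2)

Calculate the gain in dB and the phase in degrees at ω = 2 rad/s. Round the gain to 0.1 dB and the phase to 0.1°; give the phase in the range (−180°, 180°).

At s = jω = j2:
zero (s+80): 80 + j2 → |·| = √(80²+2²) = √6404 ≈ 80.025, ∠ = arctan(2/80) ≈ 1.43°
pole (s+2): 2 + j2 → |·| = √(2²+2²) = √8 ≈ 2.8284, ∠ = arctan(2/2) ≈ 45.00°
|T| = 1000 · 80.025 / 2.8284 ≈ 28293
Gain = 20 log₁₀(28293) ≈ 89.03 dB
∠T = 1.43° − 45.00° = -43.57°

89.0 dB, -43.6°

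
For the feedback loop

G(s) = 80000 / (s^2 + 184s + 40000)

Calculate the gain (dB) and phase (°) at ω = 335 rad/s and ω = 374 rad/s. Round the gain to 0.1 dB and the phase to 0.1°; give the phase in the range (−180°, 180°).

ω = 335: -1.5 dB, -139.5°; ω = 374: -3.6 dB, -145.4°

At s = jω = j335:
quadratic: (j335)² + 184·j335 + 40000 = -72225 + j61640 → |·| ≈ 94952, ∠ ≈ 139.52°
|G| = 80000 / 94952 ≈ 0.84253
Gain = 20 log₁₀(0.84253) ≈ -1.49 dB
∠G = 0.00° − 139.52° = -139.52°

At s = jω = j374:
quadratic: (j374)² + 184·j374 + 40000 = -99876 + j68816 → |·| ≈ 1.2129e+05, ∠ ≈ 145.43°
|G| = 80000 / 1.2129e+05 ≈ 0.65958
Gain = 20 log₁₀(0.65958) ≈ -3.61 dB
∠G = 0.00° − 145.43° = -145.43°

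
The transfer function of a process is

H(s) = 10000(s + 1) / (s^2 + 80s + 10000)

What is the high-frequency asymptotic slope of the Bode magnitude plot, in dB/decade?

Each pole contributes −20 dB/decade at high frequency; each zero contributes +20 dB/decade.
Net: 1 zero(s) − 2 pole(s) → -20 dB/decade.

-20 dB/decade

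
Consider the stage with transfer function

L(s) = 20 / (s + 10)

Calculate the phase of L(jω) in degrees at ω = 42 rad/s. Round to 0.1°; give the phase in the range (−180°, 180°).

-76.6°

At s = jω = j42:
pole (s+10): 10 + j42 → |·| = √(10²+42²) = √1864 ≈ 43.174, ∠ = arctan(42/10) ≈ 76.61°
∠L = 0.00° − 76.61° = -76.61°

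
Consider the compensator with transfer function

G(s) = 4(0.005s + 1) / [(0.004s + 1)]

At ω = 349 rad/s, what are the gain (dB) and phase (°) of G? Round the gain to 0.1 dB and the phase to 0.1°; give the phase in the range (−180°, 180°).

At ω = 349 rad/s:
zero (1 + j349·0.005) = 1 + j1.745 → |·| ≈ 2.0112, ∠ ≈ 60.18°
pole (1 + j349·0.004) = 1 + j1.396 → |·| ≈ 1.7172, ∠ ≈ 54.38°
|G| = 4 · 2.0112 / (1.7172) ≈ 4.6848
Gain = 20 log₁₀(4.6848) ≈ 13.41 dB
∠G = (60.18°) − (54.38°) = 5.80°

13.4 dB, 5.8°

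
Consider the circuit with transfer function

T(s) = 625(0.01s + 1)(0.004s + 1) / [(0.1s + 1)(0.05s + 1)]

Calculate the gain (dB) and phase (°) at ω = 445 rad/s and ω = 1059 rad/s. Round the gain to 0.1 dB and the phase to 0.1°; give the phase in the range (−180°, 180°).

At ω = 445 rad/s:
zero (1 + j445·0.01) = 1 + j4.45 → |·| ≈ 4.561, ∠ ≈ 77.33°
zero (1 + j445·0.004) = 1 + j1.78 → |·| ≈ 2.0417, ∠ ≈ 60.67°
pole (1 + j445·0.1) = 1 + j44.5 → |·| ≈ 44.511, ∠ ≈ 88.71°
pole (1 + j445·0.05) = 1 + j22.25 → |·| ≈ 22.272, ∠ ≈ 87.43°
|T| = 625 · 4.561 · 2.0417 / (44.511 · 22.272) ≈ 5.8709
Gain = 20 log₁₀(5.8709) ≈ 15.37 dB
∠T = (77.33° + 60.67°) − (88.71° + 87.43°) = -38.14°

At ω = 1059 rad/s:
zero (1 + j1059·0.01) = 1 + j10.59 → |·| ≈ 10.637, ∠ ≈ 84.61°
zero (1 + j1059·0.004) = 1 + j4.236 → |·| ≈ 4.3524, ∠ ≈ 76.72°
pole (1 + j1059·0.1) = 1 + j105.9 → |·| ≈ 105.9, ∠ ≈ 89.46°
pole (1 + j1059·0.05) = 1 + j52.95 → |·| ≈ 52.959, ∠ ≈ 88.92°
|T| = 625 · 10.637 · 4.3524 / (105.9 · 52.959) ≈ 5.1593
Gain = 20 log₁₀(5.1593) ≈ 14.25 dB
∠T = (84.61° + 76.72°) − (89.46° + 88.92°) = -17.05°

ω = 445: 15.4 dB, -38.1°; ω = 1059: 14.3 dB, -17.1°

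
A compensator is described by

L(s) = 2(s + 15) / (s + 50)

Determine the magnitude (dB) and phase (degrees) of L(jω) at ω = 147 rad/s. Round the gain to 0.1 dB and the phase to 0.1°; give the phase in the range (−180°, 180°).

5.6 dB, 13.0°

At s = jω = j147:
zero (s+15): 15 + j147 → |·| = √(15²+147²) = √21834 ≈ 147.76, ∠ = arctan(147/15) ≈ 84.17°
pole (s+50): 50 + j147 → |·| = √(50²+147²) = √24109 ≈ 155.27, ∠ = arctan(147/50) ≈ 71.21°
|L| = 2 · 147.76 / 155.27 ≈ 1.9033
Gain = 20 log₁₀(1.9033) ≈ 5.59 dB
∠L = 84.17° − 71.21° = 12.96°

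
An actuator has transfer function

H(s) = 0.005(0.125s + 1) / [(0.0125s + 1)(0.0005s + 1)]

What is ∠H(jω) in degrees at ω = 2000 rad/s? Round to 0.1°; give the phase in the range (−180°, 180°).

-42.9°

At ω = 2000 rad/s:
zero (1 + j2000·0.125) = 1 + j250 → |·| ≈ 250, ∠ ≈ 89.77°
pole (1 + j2000·0.0125) = 1 + j25 → |·| ≈ 25.02, ∠ ≈ 87.71°
pole (1 + j2000·0.0005) = 1 + j1 → |·| ≈ 1.4142, ∠ ≈ 45.00°
∠H = (89.77°) − (87.71° + 45.00°) = -42.94°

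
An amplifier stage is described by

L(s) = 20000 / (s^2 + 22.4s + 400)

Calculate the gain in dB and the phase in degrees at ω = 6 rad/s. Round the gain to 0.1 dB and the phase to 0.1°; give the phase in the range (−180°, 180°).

At s = jω = j6:
quadratic: (j6)² + 22.4·j6 + 400 = 364 + j134.4 → |·| ≈ 388.02, ∠ ≈ 20.27°
|L| = 20000 / 388.02 ≈ 51.544
Gain = 20 log₁₀(51.544) ≈ 34.24 dB
∠L = 0.00° − 20.27° = -20.27°

34.2 dB, -20.3°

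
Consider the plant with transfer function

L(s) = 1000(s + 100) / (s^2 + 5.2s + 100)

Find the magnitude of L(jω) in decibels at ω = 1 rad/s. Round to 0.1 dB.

60.1 dB

At s = jω = j1:
zero (s+100): 100 + j1 → |·| = √(100²+1²) = √10001 ≈ 100, ∠ = arctan(1/100) ≈ 0.57°
quadratic: (j1)² + 5.2·j1 + 100 = 99 + j5.2 → |·| ≈ 99.136, ∠ ≈ 3.01°
|L| = 1000 · 100 / 99.136 ≈ 1008.7
Gain = 20 log₁₀(1008.7) ≈ 60.08 dB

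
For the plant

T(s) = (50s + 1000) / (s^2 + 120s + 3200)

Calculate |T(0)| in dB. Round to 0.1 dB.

T(0) = 1000 / 3200 = 0.3125
20 log₁₀(0.3125) ≈ -10.10 dB

-10.1 dB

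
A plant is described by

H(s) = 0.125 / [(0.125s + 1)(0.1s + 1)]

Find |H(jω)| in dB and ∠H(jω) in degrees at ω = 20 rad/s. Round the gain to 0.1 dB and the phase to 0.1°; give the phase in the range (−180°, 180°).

-33.7 dB, -131.6°

At ω = 20 rad/s:
pole (1 + j20·0.125) = 1 + j2.5 → |·| ≈ 2.6926, ∠ ≈ 68.20°
pole (1 + j20·0.1) = 1 + j2 → |·| ≈ 2.2361, ∠ ≈ 63.43°
|H| = 0.125 · 1 / (2.6926 · 2.2361) ≈ 0.020761
Gain = 20 log₁₀(0.020761) ≈ -33.66 dB
∠H = (0°) − (68.20° + 63.43°) = -131.63°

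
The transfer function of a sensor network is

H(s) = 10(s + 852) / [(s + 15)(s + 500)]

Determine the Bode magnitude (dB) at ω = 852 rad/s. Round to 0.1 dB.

-36.9 dB

At s = jω = j852:
zero (s+852): 852 + j852 → |·| = √(852²+852²) = √1451808 ≈ 1204.9, ∠ = arctan(852/852) ≈ 45.00°
pole (s+15): 15 + j852 → |·| = √(15²+852²) = √726129 ≈ 852.13, ∠ = arctan(852/15) ≈ 88.99°
pole (s+500): 500 + j852 → |·| = √(500²+852²) = √975904 ≈ 987.88, ∠ = arctan(852/500) ≈ 59.59°
|H| = 10 · 1204.9 / 8.418e+05 ≈ 0.014313
Gain = 20 log₁₀(0.014313) ≈ -36.89 dB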